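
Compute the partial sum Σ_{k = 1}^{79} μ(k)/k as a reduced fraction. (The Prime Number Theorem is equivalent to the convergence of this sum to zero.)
Σ μ(k)/k = -5419230422019661121772083237/214509651156044860526605636942

Values of μ(k) for 1 ≤ k ≤ 79: μ(1) = 1, μ(2) = -1, μ(3) = -1, μ(5) = -1, μ(6) = 1, μ(7) = -1, μ(10) = 1, μ(11) = -1, μ(13) = -1, μ(14) = 1, μ(15) = 1, μ(17) = -1, μ(19) = -1, μ(21) = 1, μ(22) = 1, μ(23) = -1, μ(26) = 1, μ(29) = -1, μ(30) = -1, μ(31) = -1, μ(33) = 1, μ(34) = 1, μ(35) = 1, μ(37) = -1, μ(38) = 1, μ(39) = 1, μ(41) = -1, μ(42) = -1, μ(43) = -1, μ(46) = 1, μ(47) = -1, μ(51) = 1, μ(53) = -1, μ(55) = 1, μ(57) = 1, μ(58) = 1, μ(59) = -1, μ(61) = -1, μ(62) = 1, μ(65) = 1, μ(66) = -1, μ(67) = -1, μ(69) = 1, μ(70) = -1, μ(71) = -1, μ(73) = -1, μ(74) = 1, μ(77) = 1, μ(78) = -1, μ(79) = -1, with μ = 0 on non-squarefree integers. Summing μ(k)/k for k where μ(k) ≠ 0 gives -5419230422019661121772083237/214509651156044860526605636942 ≈ -0.0253. (PNT ⟺ this sum → 0 as n → ∞.)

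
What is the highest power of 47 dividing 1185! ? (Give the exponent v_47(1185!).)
v_47(1185!) = 25

Legendre's formula: v_p(n!) = Σ_{k ≥ 1} ⌊n / p^k⌋. For p = 47, n = 1185, the terms are:
  ⌊1185/47^1⌋ = ⌊1185/47⌋ = 25
(the next term ⌊1185/47^2⌋ = 0, terminating the sum). Summing: v_47(1185!) = 25 = 25.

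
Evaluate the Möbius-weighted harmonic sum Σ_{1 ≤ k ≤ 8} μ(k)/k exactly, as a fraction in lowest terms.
Σ μ(k)/k = -1/105

Values of μ(k) for 1 ≤ k ≤ 8: μ(1) = 1, μ(2) = -1, μ(3) = -1, μ(5) = -1, μ(6) = 1, μ(7) = -1, with μ = 0 on non-squarefree integers. Summing μ(k)/k for k where μ(k) ≠ 0 gives -1/105 ≈ -0.0095. (PNT ⟺ this sum → 0 as n → ∞.)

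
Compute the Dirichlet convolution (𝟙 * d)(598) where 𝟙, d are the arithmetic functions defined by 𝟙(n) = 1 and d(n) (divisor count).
(𝟙 * d)(598) = 27

Divisors of 598: [1, 2, 13, 23, 26, 46, 299, 598]. For each d | 598:
  d = 1: 𝟙(1) · d(598/1) = 1 · 8 = 8
  d = 2: 𝟙(2) · d(598/2) = 1 · 4 = 4
  d = 13: 𝟙(13) · d(598/13) = 1 · 4 = 4
  d = 23: 𝟙(23) · d(598/23) = 1 · 4 = 4
  d = 26: 𝟙(26) · d(598/26) = 1 · 2 = 2
  d = 46: 𝟙(46) · d(598/46) = 1 · 2 = 2
  d = 299: 𝟙(299) · d(598/299) = 1 · 2 = 2
  d = 598: 𝟙(598) · d(598/598) = 1 · 1 = 1
Summing: (𝟙 * d)(598) = 8 + 4 + 4 + 4 + 2 + 2 + 2 + 1 = 27.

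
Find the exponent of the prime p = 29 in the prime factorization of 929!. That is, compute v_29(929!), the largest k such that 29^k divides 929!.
v_29(929!) = 33

Legendre's formula: v_p(n!) = Σ_{k ≥ 1} ⌊n / p^k⌋. For p = 29, n = 929, the terms are:
  ⌊929/29^1⌋ = ⌊929/29⌋ = 32
  ⌊929/29^2⌋ = ⌊929/841⌋ = 1
(the next term ⌊929/29^3⌋ = 0, terminating the sum). Summing: v_29(929!) = 32 + 1 = 33.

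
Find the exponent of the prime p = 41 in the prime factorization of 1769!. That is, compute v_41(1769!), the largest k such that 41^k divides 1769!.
v_41(1769!) = 44

Legendre's formula: v_p(n!) = Σ_{k ≥ 1} ⌊n / p^k⌋. For p = 41, n = 1769, the terms are:
  ⌊1769/41^1⌋ = ⌊1769/41⌋ = 43
  ⌊1769/41^2⌋ = ⌊1769/1681⌋ = 1
(the next term ⌊1769/41^3⌋ = 0, terminating the sum). Summing: v_41(1769!) = 43 + 1 = 44.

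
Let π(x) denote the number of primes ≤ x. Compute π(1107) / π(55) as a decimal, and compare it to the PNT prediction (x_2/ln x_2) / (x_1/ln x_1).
π(1107)/π(55) = 185/16 ≈ 11.5625;  PNT prediction ≈ 11.5069.

π(55) = 16 and π(1107) = 185, so π(1107)/π(55) ≈ 11.5625. The PNT-predicted ratio is (1107/ln(1107)) / (55/ln(55)) ≈ 11.5069. The two agree to within a few percent, as expected.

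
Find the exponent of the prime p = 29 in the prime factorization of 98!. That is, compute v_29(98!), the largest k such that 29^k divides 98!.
v_29(98!) = 3

Legendre's formula: v_p(n!) = Σ_{k ≥ 1} ⌊n / p^k⌋. For p = 29, n = 98, the terms are:
  ⌊98/29^1⌋ = ⌊98/29⌋ = 3
(the next term ⌊98/29^2⌋ = 0, terminating the sum). Summing: v_29(98!) = 3 = 3.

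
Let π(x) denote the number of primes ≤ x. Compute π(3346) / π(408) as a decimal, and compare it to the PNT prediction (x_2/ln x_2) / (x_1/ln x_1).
π(3346)/π(408) = 471/79 ≈ 5.9620;  PNT prediction ≈ 6.0746.

π(408) = 79 and π(3346) = 471, so π(3346)/π(408) ≈ 5.9620. The PNT-predicted ratio is (3346/ln(3346)) / (408/ln(408)) ≈ 6.0746. The two agree to within a few percent, as expected.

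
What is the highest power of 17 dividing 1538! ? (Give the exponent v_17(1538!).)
v_17(1538!) = 95

Legendre's formula: v_p(n!) = Σ_{k ≥ 1} ⌊n / p^k⌋. For p = 17, n = 1538, the terms are:
  ⌊1538/17^1⌋ = ⌊1538/17⌋ = 90
  ⌊1538/17^2⌋ = ⌊1538/289⌋ = 5
(the next term ⌊1538/17^3⌋ = 0, terminating the sum). Summing: v_17(1538!) = 90 + 5 = 95.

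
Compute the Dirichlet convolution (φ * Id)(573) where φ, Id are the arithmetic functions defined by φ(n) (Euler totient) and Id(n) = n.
(φ * Id)(573) = 1905

Divisors of 573: [1, 3, 191, 573]. For each d | 573:
  d = 1: φ(1) · Id(573/1) = 1 · 573 = 573
  d = 3: φ(3) · Id(573/3) = 2 · 191 = 382
  d = 191: φ(191) · Id(573/191) = 190 · 3 = 570
  d = 573: φ(573) · Id(573/573) = 380 · 1 = 380
Summing: (φ * Id)(573) = 573 + 382 + 570 + 380 = 1905.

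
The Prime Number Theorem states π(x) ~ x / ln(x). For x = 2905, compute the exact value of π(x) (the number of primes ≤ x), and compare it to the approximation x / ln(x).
π(2905) = 420;  x/ln(x) ≈ 364.30;  relative error ≈ 13.26%.

Directly count primes up to 2905: π(2905) = 420. The PNT approximation gives 2905/ln(2905) ≈ 2905/7.97419 ≈ 364.30. Relative error (π(x) − x/ln(x)) / π(x) ≈ 13.26%; the approximation is known to undercount slightly (Li(x) is a better estimate).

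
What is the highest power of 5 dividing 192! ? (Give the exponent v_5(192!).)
v_5(192!) = 46

Legendre's formula: v_p(n!) = Σ_{k ≥ 1} ⌊n / p^k⌋. For p = 5, n = 192, the terms are:
  ⌊192/5^1⌋ = ⌊192/5⌋ = 38
  ⌊192/5^2⌋ = ⌊192/25⌋ = 7
  ⌊192/5^3⌋ = ⌊192/125⌋ = 1
(the next term ⌊192/5^4⌋ = 0, terminating the sum). Summing: v_5(192!) = 38 + 7 + 1 = 46.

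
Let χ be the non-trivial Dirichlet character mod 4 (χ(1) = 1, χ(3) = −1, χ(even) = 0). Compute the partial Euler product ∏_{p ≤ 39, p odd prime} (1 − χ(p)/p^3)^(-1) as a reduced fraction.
∏ = 23039676015771696171729025/23777920687809392849977344

The odd primes p ≤ 39 are [3, 5, 7, 11, 13, 17, 19, 23, 29, 31, 37]. For each, χ(p) = 1 if p ≡ 1 mod 4, χ(p) = −1 if p ≡ 3 mod 4. Taking (1 − χ(p)/p^3)^(-1) = p^3/(p^3 − χ(p)): (1 − (-1)/3^3)^(-1) · (1 − (1)/5^3)^(-1) · (1 − (-1)/7^3)^(-1) · (1 − (-1)/11^3)^(-1) · (1 − (1)/13^3)^(-1) · (1 − (1)/17^3)^(-1) · (1 − (-1)/19^3)^(-1) · (1 − (-1)/23^3)^(-1) · (1 − (1)/29^3)^(-1) · (1 − (-1)/31^3)^(-1) · (1 − (1)/37^3)^(-1) = 23039676015771696171729025/23777920687809392849977344.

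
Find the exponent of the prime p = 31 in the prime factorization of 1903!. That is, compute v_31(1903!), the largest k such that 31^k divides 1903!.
v_31(1903!) = 62

Legendre's formula: v_p(n!) = Σ_{k ≥ 1} ⌊n / p^k⌋. For p = 31, n = 1903, the terms are:
  ⌊1903/31^1⌋ = ⌊1903/31⌋ = 61
  ⌊1903/31^2⌋ = ⌊1903/961⌋ = 1
(the next term ⌊1903/31^3⌋ = 0, terminating the sum). Summing: v_31(1903!) = 61 + 1 = 62.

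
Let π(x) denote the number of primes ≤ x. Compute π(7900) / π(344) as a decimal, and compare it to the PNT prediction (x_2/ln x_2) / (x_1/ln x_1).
π(7900)/π(344) = 997/68 ≈ 14.6618;  PNT prediction ≈ 14.9456.

π(344) = 68 and π(7900) = 997, so π(7900)/π(344) ≈ 14.6618. The PNT-predicted ratio is (7900/ln(7900)) / (344/ln(344)) ≈ 14.9456. The two agree to within a few percent, as expected.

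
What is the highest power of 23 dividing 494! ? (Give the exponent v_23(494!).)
v_23(494!) = 21

Legendre's formula: v_p(n!) = Σ_{k ≥ 1} ⌊n / p^k⌋. For p = 23, n = 494, the terms are:
  ⌊494/23^1⌋ = ⌊494/23⌋ = 21
(the next term ⌊494/23^2⌋ = 0, terminating the sum). Summing: v_23(494!) = 21 = 21.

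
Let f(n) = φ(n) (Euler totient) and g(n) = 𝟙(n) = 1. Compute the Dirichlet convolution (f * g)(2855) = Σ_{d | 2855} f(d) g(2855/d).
(φ * 𝟙)(2855) = 2855

Divisors of 2855: [1, 5, 571, 2855]. For each d | 2855:
  d = 1: φ(1) · 𝟙(2855/1) = 1 · 1 = 1
  d = 5: φ(5) · 𝟙(2855/5) = 4 · 1 = 4
  d = 571: φ(571) · 𝟙(2855/571) = 570 · 1 = 570
  d = 2855: φ(2855) · 𝟙(2855/2855) = 2280 · 1 = 2280
Summing: (φ * 𝟙)(2855) = 1 + 4 + 570 + 2280 = 2855.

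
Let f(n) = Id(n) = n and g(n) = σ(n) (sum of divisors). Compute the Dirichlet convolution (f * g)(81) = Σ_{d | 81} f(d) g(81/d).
(Id * σ)(81) = 547

Divisors of 81: [1, 3, 9, 27, 81]. For each d | 81:
  d = 1: Id(1) · σ(81/1) = 1 · 121 = 121
  d = 3: Id(3) · σ(81/3) = 3 · 40 = 120
  d = 9: Id(9) · σ(81/9) = 9 · 13 = 117
  d = 27: Id(27) · σ(81/27) = 27 · 4 = 108
  d = 81: Id(81) · σ(81/81) = 81 · 1 = 81
Summing: (Id * σ)(81) = 121 + 120 + 117 + 108 + 81 = 547.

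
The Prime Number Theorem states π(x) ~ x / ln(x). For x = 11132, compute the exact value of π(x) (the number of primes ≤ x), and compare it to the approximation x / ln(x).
π(11132) = 1349;  x/ln(x) ≈ 1194.73;  relative error ≈ 11.44%.

Directly count primes up to 11132: π(11132) = 1349. The PNT approximation gives 11132/ln(11132) ≈ 11132/9.31758 ≈ 1194.73. Relative error (π(x) − x/ln(x)) / π(x) ≈ 11.44%; the approximation is known to undercount slightly (Li(x) is a better estimate).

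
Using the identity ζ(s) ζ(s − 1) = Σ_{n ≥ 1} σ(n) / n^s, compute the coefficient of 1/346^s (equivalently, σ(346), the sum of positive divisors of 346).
σ(346) = 522

In the product (Σ m^0/m^s)(Σ k / k^s) = Σ (Σ_{d | n} d) / n^s, the coefficient of 1/n^s is σ(n) = Σ_{d | n} d. For n = 346, divisors are [1, 2, 173, 346]; summing: σ(346) = 522.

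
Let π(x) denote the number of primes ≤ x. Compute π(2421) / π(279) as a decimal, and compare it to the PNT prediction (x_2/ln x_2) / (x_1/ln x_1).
π(2421)/π(279) = 359/59 ≈ 6.0847;  PNT prediction ≈ 6.2711.

π(279) = 59 and π(2421) = 359, so π(2421)/π(279) ≈ 6.0847. The PNT-predicted ratio is (2421/ln(2421)) / (279/ln(279)) ≈ 6.2711. The two agree to within a few percent, as expected.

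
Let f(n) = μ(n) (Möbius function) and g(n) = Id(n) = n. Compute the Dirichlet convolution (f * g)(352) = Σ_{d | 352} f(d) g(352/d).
(μ * Id)(352) = 160

Divisors of 352: [1, 2, 4, 8, 11, 16, 22, 32, 44, 88, 176, 352]. For each d | 352:
  d = 1: μ(1) · Id(352/1) = 1 · 352 = 352
  d = 2: μ(2) · Id(352/2) = -1 · 176 = -176
  d = 4: μ(4) · Id(352/4) = 0 · 88 = 0
  d = 8: μ(8) · Id(352/8) = 0 · 44 = 0
  d = 11: μ(11) · Id(352/11) = -1 · 32 = -32
  d = 16: μ(16) · Id(352/16) = 0 · 22 = 0
  d = 22: μ(22) · Id(352/22) = 1 · 16 = 16
  d = 32: μ(32) · Id(352/32) = 0 · 11 = 0
  d = 44: μ(44) · Id(352/44) = 0 · 8 = 0
  d = 88: μ(88) · Id(352/88) = 0 · 4 = 0
  d = 176: μ(176) · Id(352/176) = 0 · 2 = 0
  d = 352: μ(352) · Id(352/352) = 0 · 1 = 0
Summing: (μ * Id)(352) = 352 + -176 + 0 + 0 + -32 + 0 + 16 + 0 + 0 + 0 + 0 + 0 = 160.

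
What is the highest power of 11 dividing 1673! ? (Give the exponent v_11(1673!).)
v_11(1673!) = 166

Legendre's formula: v_p(n!) = Σ_{k ≥ 1} ⌊n / p^k⌋. For p = 11, n = 1673, the terms are:
  ⌊1673/11^1⌋ = ⌊1673/11⌋ = 152
  ⌊1673/11^2⌋ = ⌊1673/121⌋ = 13
  ⌊1673/11^3⌋ = ⌊1673/1331⌋ = 1
(the next term ⌊1673/11^4⌋ = 0, terminating the sum). Summing: v_11(1673!) = 152 + 13 + 1 = 166.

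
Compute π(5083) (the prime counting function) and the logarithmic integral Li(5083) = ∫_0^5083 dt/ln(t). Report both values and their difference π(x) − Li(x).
π(5083) = 679;  Li(5083) ≈ 694.02;  π(x) − Li(x) ≈ -15.02.

Direct count of primes ≤ 5083 gives π(5083) = 679. Numerical evaluation of the logarithmic integral gives Li(5083) ≈ 694.02. The difference π(x) − Li(x) ≈ -15.02 is typically negative for small/moderate x (Li(x) overestimates), though Littlewood's theorem shows this sign changes infinitely often.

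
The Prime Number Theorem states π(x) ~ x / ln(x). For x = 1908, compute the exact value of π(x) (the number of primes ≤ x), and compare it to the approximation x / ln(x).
π(1908) = 292;  x/ln(x) ≈ 252.59;  relative error ≈ 13.50%.

Directly count primes up to 1908: π(1908) = 292. The PNT approximation gives 1908/ln(1908) ≈ 1908/7.55381 ≈ 252.59. Relative error (π(x) − x/ln(x)) / π(x) ≈ 13.50%; the approximation is known to undercount slightly (Li(x) is a better estimate).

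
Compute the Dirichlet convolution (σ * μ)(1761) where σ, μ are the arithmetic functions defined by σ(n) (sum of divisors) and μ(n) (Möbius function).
(σ * μ)(1761) = 1761

Divisors of 1761: [1, 3, 587, 1761]. For each d | 1761:
  d = 1: σ(1) · μ(1761/1) = 1 · 1 = 1
  d = 3: σ(3) · μ(1761/3) = 4 · -1 = -4
  d = 587: σ(587) · μ(1761/587) = 588 · -1 = -588
  d = 1761: σ(1761) · μ(1761/1761) = 2352 · 1 = 2352
Summing: (σ * μ)(1761) = 1 + -4 + -588 + 2352 = 1761.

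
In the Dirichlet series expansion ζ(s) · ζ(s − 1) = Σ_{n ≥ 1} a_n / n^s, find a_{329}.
σ(329) = 384

In the product (Σ m^0/m^s)(Σ k / k^s) = Σ (Σ_{d | n} d) / n^s, the coefficient of 1/n^s is σ(n) = Σ_{d | n} d. For n = 329, divisors are [1, 7, 47, 329]; summing: σ(329) = 384.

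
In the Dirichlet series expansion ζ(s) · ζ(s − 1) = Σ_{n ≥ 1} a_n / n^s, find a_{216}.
σ(216) = 600

In the product (Σ m^0/m^s)(Σ k / k^s) = Σ (Σ_{d | n} d) / n^s, the coefficient of 1/n^s is σ(n) = Σ_{d | n} d. For n = 216, divisors are [1, 2, 3, 4, 6, 8, 9, 12, 18, 24, 27, 36, 54, 72, 108, 216]; summing: σ(216) = 600.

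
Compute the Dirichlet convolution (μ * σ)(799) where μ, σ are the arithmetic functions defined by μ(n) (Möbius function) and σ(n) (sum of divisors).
(μ * σ)(799) = 799

Divisors of 799: [1, 17, 47, 799]. For each d | 799:
  d = 1: μ(1) · σ(799/1) = 1 · 864 = 864
  d = 17: μ(17) · σ(799/17) = -1 · 48 = -48
  d = 47: μ(47) · σ(799/47) = -1 · 18 = -18
  d = 799: μ(799) · σ(799/799) = 1 · 1 = 1
Summing: (μ * σ)(799) = 864 + -48 + -18 + 1 = 799.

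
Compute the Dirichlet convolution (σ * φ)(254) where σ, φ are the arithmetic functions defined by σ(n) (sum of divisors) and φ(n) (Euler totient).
(σ * φ)(254) = 1016

Divisors of 254: [1, 2, 127, 254]. For each d | 254:
  d = 1: σ(1) · φ(254/1) = 1 · 126 = 126
  d = 2: σ(2) · φ(254/2) = 3 · 126 = 378
  d = 127: σ(127) · φ(254/127) = 128 · 1 = 128
  d = 254: σ(254) · φ(254/254) = 384 · 1 = 384
Summing: (σ * φ)(254) = 126 + 378 + 128 + 384 = 1016.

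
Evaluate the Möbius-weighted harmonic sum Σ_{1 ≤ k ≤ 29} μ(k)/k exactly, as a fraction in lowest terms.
Σ μ(k)/k = 9246047/3234846615

Values of μ(k) for 1 ≤ k ≤ 29: μ(1) = 1, μ(2) = -1, μ(3) = -1, μ(5) = -1, μ(6) = 1, μ(7) = -1, μ(10) = 1, μ(11) = -1, μ(13) = -1, μ(14) = 1, μ(15) = 1, μ(17) = -1, μ(19) = -1, μ(21) = 1, μ(22) = 1, μ(23) = -1, μ(26) = 1, μ(29) = -1, with μ = 0 on non-squarefree integers. Summing μ(k)/k for k where μ(k) ≠ 0 gives 9246047/3234846615 ≈ 0.0029. (PNT ⟺ this sum → 0 as n → ∞.)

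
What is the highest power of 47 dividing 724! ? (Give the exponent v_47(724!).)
v_47(724!) = 15

Legendre's formula: v_p(n!) = Σ_{k ≥ 1} ⌊n / p^k⌋. For p = 47, n = 724, the terms are:
  ⌊724/47^1⌋ = ⌊724/47⌋ = 15
(the next term ⌊724/47^2⌋ = 0, terminating the sum). Summing: v_47(724!) = 15 = 15.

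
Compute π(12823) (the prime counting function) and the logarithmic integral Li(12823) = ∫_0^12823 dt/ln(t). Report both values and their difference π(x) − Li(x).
π(12823) = 1529;  Li(12823) ≈ 1548.41;  π(x) − Li(x) ≈ -19.41.

Direct count of primes ≤ 12823 gives π(12823) = 1529. Numerical evaluation of the logarithmic integral gives Li(12823) ≈ 1548.41. The difference π(x) − Li(x) ≈ -19.41 is typically negative for small/moderate x (Li(x) overestimates), though Littlewood's theorem shows this sign changes infinitely often.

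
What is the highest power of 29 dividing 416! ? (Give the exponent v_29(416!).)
v_29(416!) = 14

Legendre's formula: v_p(n!) = Σ_{k ≥ 1} ⌊n / p^k⌋. For p = 29, n = 416, the terms are:
  ⌊416/29^1⌋ = ⌊416/29⌋ = 14
(the next term ⌊416/29^2⌋ = 0, terminating the sum). Summing: v_29(416!) = 14 = 14.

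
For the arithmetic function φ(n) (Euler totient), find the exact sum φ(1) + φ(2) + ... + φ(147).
Σ_{n ≤ 147} φ(n) = 6598

Compute φ(n) for each 1 ≤ n ≤ 147: φ(1) = 1, φ(2) = 1, φ(3) = 2, φ(4) = 2, φ(5) = 4, φ(6) = 2, φ(7) = 6, φ(8) = 4, φ(9) = 6, φ(10) = 4, φ(11) = 10, φ(12) = 4, φ(13) = 12, φ(14) = 6, φ(15) = 8, φ(16) = 8, φ(17) = 16, φ(18) = 6, φ(19) = 18, φ(20) = 8, φ(21) = 12, φ(22) = 10, φ(23) = 22, φ(24) = 8, φ(25) = 20, φ(26) = 12, φ(27) = 18, φ(28) = 12, φ(29) = 28, φ(30) = 8, φ(31) = 30, φ(32) = 16, φ(33) = 20, φ(34) = 16, φ(35) = 24, φ(36) = 12, φ(37) = 36, φ(38) = 18, φ(39) = 24, φ(40) = 16, φ(41) = 40, φ(42) = 12, φ(43) = 42, φ(44) = 20, φ(45) = 24, φ(46) = 22, φ(47) = 46, φ(48) = 16, φ(49) = 42, φ(50) = 20, φ(51) = 32, φ(52) = 24, φ(53) = 52, φ(54) = 18, φ(55) = 40, φ(56) = 24, φ(57) = 36, φ(58) = 28, φ(59) = 58, φ(60) = 16, φ(61) = 60, φ(62) = 30, φ(63) = 36, φ(64) = 32, φ(65) = 48, φ(66) = 20, φ(67) = 66, φ(68) = 32, φ(69) = 44, φ(70) = 24, φ(71) = 70, φ(72) = 24, φ(73) = 72, φ(74) = 36, φ(75) = 40, φ(76) = 36, φ(77) = 60, φ(78) = 24, φ(79) = 78, φ(80) = 32, φ(81) = 54, φ(82) = 40, φ(83) = 82, φ(84) = 24, φ(85) = 64, φ(86) = 42, φ(87) = 56, φ(88) = 40, φ(89) = 88, φ(90) = 24, φ(91) = 72, φ(92) = 44, φ(93) = 60, φ(94) = 46, φ(95) = 72, φ(96) = 32, φ(97) = 96, φ(98) = 42, φ(99) = 60, φ(100) = 40, φ(101) = 100, φ(102) = 32, φ(103) = 102, φ(104) = 48, φ(105) = 48, φ(106) = 52, φ(107) = 106, φ(108) = 36, φ(109) = 108, φ(110) = 40, φ(111) = 72, φ(112) = 48, φ(113) = 112, φ(114) = 36, φ(115) = 88, φ(116) = 56, φ(117) = 72, φ(118) = 58, φ(119) = 96, φ(120) = 32, φ(121) = 110, φ(122) = 60, φ(123) = 80, φ(124) = 60, φ(125) = 100, φ(126) = 36, φ(127) = 126, φ(128) = 64, φ(129) = 84, φ(130) = 48, φ(131) = 130, φ(132) = 40, φ(133) = 108, φ(134) = 66, φ(135) = 72, φ(136) = 64, φ(137) = 136, φ(138) = 44, φ(139) = 138, φ(140) = 48, φ(141) = 92, φ(142) = 70, φ(143) = 120, φ(144) = 48, φ(145) = 112, φ(146) = 72, φ(147) = 84. Summing all 147 values: 6598. (Average order: Σ_{n ≤ x} φ(n) ~ (3/π²) x². For x = 147, (3/π²)·147² ≈ 6568.35.)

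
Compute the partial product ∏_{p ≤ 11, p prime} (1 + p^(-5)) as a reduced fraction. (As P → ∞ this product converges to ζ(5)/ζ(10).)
∏ = 651742119928/629159540625

The primes p ≤ 11 are [2, 3, 5, 7, 11]. For each, (1 + 1/p^5) = (p^5 + 1)/p^5. Multiplying these fractions over p ∈ [2, 3, 5, 7, 11] gives 651742119928/629159540625. (In the limit P → ∞ this tends to ζ(5)/ζ(10).)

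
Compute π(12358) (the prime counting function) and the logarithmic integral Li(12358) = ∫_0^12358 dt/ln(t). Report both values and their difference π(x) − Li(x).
π(12358) = 1475;  Li(12358) ≈ 1499.15;  π(x) − Li(x) ≈ -24.15.

Direct count of primes ≤ 12358 gives π(12358) = 1475. Numerical evaluation of the logarithmic integral gives Li(12358) ≈ 1499.15. The difference π(x) − Li(x) ≈ -24.15 is typically negative for small/moderate x (Li(x) overestimates), though Littlewood's theorem shows this sign changes infinitely often.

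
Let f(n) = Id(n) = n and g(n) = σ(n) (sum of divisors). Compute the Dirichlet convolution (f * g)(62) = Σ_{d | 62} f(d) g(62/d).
(Id * σ)(62) = 315

Divisors of 62: [1, 2, 31, 62]. For each d | 62:
  d = 1: Id(1) · σ(62/1) = 1 · 96 = 96
  d = 2: Id(2) · σ(62/2) = 2 · 32 = 64
  d = 31: Id(31) · σ(62/31) = 31 · 3 = 93
  d = 62: Id(62) · σ(62/62) = 62 · 1 = 62
Summing: (Id * σ)(62) = 96 + 64 + 93 + 62 = 315.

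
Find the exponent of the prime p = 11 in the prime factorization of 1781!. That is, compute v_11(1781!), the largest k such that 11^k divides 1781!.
v_11(1781!) = 176

Legendre's formula: v_p(n!) = Σ_{k ≥ 1} ⌊n / p^k⌋. For p = 11, n = 1781, the terms are:
  ⌊1781/11^1⌋ = ⌊1781/11⌋ = 161
  ⌊1781/11^2⌋ = ⌊1781/121⌋ = 14
  ⌊1781/11^3⌋ = ⌊1781/1331⌋ = 1
(the next term ⌊1781/11^4⌋ = 0, terminating the sum). Summing: v_11(1781!) = 161 + 14 + 1 = 176.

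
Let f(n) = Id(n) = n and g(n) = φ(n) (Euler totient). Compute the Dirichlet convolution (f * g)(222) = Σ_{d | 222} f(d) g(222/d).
(Id * φ)(222) = 1095

Divisors of 222: [1, 2, 3, 6, 37, 74, 111, 222]. For each d | 222:
  d = 1: Id(1) · φ(222/1) = 1 · 72 = 72
  d = 2: Id(2) · φ(222/2) = 2 · 72 = 144
  d = 3: Id(3) · φ(222/3) = 3 · 36 = 108
  d = 6: Id(6) · φ(222/6) = 6 · 36 = 216
  d = 37: Id(37) · φ(222/37) = 37 · 2 = 74
  d = 74: Id(74) · φ(222/74) = 74 · 2 = 148
  d = 111: Id(111) · φ(222/111) = 111 · 1 = 111
  d = 222: Id(222) · φ(222/222) = 222 · 1 = 222
Summing: (Id * φ)(222) = 72 + 144 + 108 + 216 + 74 + 148 + 111 + 222 = 1095.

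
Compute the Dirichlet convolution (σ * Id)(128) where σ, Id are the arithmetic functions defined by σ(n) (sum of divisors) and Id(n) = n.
(σ * Id)(128) = 1793

Divisors of 128: [1, 2, 4, 8, 16, 32, 64, 128]. For each d | 128:
  d = 1: σ(1) · Id(128/1) = 1 · 128 = 128
  d = 2: σ(2) · Id(128/2) = 3 · 64 = 192
  d = 4: σ(4) · Id(128/4) = 7 · 32 = 224
  d = 8: σ(8) · Id(128/8) = 15 · 16 = 240
  d = 16: σ(16) · Id(128/16) = 31 · 8 = 248
  d = 32: σ(32) · Id(128/32) = 63 · 4 = 252
  d = 64: σ(64) · Id(128/64) = 127 · 2 = 254
  d = 128: σ(128) · Id(128/128) = 255 · 1 = 255
Summing: (σ * Id)(128) = 128 + 192 + 224 + 240 + 248 + 252 + 254 + 255 = 1793.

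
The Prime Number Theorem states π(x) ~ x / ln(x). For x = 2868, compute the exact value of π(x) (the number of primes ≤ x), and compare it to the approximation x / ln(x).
π(2868) = 416;  x/ln(x) ≈ 360.24;  relative error ≈ 13.40%.

Directly count primes up to 2868: π(2868) = 416. The PNT approximation gives 2868/ln(2868) ≈ 2868/7.96137 ≈ 360.24. Relative error (π(x) − x/ln(x)) / π(x) ≈ 13.40%; the approximation is known to undercount slightly (Li(x) is a better estimate).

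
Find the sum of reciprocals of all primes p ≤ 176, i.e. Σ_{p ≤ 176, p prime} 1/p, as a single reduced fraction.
Σ 1/p = 319420215161551700804173656907103406301944826032199624513259054823197/166589903787325219380851695350896256250980509594874862046961683989710

π(176) = 40, so the primes ≤ 176 are [2, 3, 5, 7, 11, 13, 17, 19, 23, 29, 31, 37, 41, 43, 47, 53, 59, 61, 67, 71, 73, 79, 83, 89, 97, 101, 103, 107, 109, 113, 127, 131, 137, 139, 149, 151, 157, 163, 167, 173]. Summing 1/p over these primes: 319420215161551700804173656907103406301944826032199624513259054823197/166589903787325219380851695350896256250980509594874862046961683989710 ≈ 1.9174. Mertens estimate ln ln(176) + 0.2615 ≈ 1.9045.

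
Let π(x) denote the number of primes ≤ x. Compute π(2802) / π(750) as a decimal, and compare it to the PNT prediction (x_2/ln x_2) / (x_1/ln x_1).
π(2802)/π(750) = 408/132 ≈ 3.0909;  PNT prediction ≈ 3.1157.

π(750) = 132 and π(2802) = 408, so π(2802)/π(750) ≈ 3.0909. The PNT-predicted ratio is (2802/ln(2802)) / (750/ln(750)) ≈ 3.1157. The two agree to within a few percent, as expected.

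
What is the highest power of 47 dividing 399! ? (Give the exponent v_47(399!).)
v_47(399!) = 8

Legendre's formula: v_p(n!) = Σ_{k ≥ 1} ⌊n / p^k⌋. For p = 47, n = 399, the terms are:
  ⌊399/47^1⌋ = ⌊399/47⌋ = 8
(the next term ⌊399/47^2⌋ = 0, terminating the sum). Summing: v_47(399!) = 8 = 8.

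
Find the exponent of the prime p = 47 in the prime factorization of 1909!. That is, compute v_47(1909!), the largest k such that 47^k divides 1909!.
v_47(1909!) = 40

Legendre's formula: v_p(n!) = Σ_{k ≥ 1} ⌊n / p^k⌋. For p = 47, n = 1909, the terms are:
  ⌊1909/47^1⌋ = ⌊1909/47⌋ = 40
(the next term ⌊1909/47^2⌋ = 0, terminating the sum). Summing: v_47(1909!) = 40 = 40.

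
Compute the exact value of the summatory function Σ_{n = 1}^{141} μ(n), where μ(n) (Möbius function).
Σ_{n ≤ 141} μ(n) = -3

Compute μ(n) for each 1 ≤ n ≤ 141: μ(1) = 1, μ(2) = -1, μ(3) = -1, μ(4) = 0, μ(5) = -1, μ(6) = 1, μ(7) = -1, μ(8) = 0, μ(9) = 0, μ(10) = 1, μ(11) = -1, μ(12) = 0, μ(13) = -1, μ(14) = 1, μ(15) = 1, μ(16) = 0, μ(17) = -1, μ(18) = 0, μ(19) = -1, μ(20) = 0, μ(21) = 1, μ(22) = 1, μ(23) = -1, μ(24) = 0, μ(25) = 0, μ(26) = 1, μ(27) = 0, μ(28) = 0, μ(29) = -1, μ(30) = -1, μ(31) = -1, μ(32) = 0, μ(33) = 1, μ(34) = 1, μ(35) = 1, μ(36) = 0, μ(37) = -1, μ(38) = 1, μ(39) = 1, μ(40) = 0, μ(41) = -1, μ(42) = -1, μ(43) = -1, μ(44) = 0, μ(45) = 0, μ(46) = 1, μ(47) = -1, μ(48) = 0, μ(49) = 0, μ(50) = 0, μ(51) = 1, μ(52) = 0, μ(53) = -1, μ(54) = 0, μ(55) = 1, μ(56) = 0, μ(57) = 1, μ(58) = 1, μ(59) = -1, μ(60) = 0, μ(61) = -1, μ(62) = 1, μ(63) = 0, μ(64) = 0, μ(65) = 1, μ(66) = -1, μ(67) = -1, μ(68) = 0, μ(69) = 1, μ(70) = -1, μ(71) = -1, μ(72) = 0, μ(73) = -1, μ(74) = 1, μ(75) = 0, μ(76) = 0, μ(77) = 1, μ(78) = -1, μ(79) = -1, μ(80) = 0, μ(81) = 0, μ(82) = 1, μ(83) = -1, μ(84) = 0, μ(85) = 1, μ(86) = 1, μ(87) = 1, μ(88) = 0, μ(89) = -1, μ(90) = 0, μ(91) = 1, μ(92) = 0, μ(93) = 1, μ(94) = 1, μ(95) = 1, μ(96) = 0, μ(97) = -1, μ(98) = 0, μ(99) = 0, μ(100) = 0, μ(101) = -1, μ(102) = -1, μ(103) = -1, μ(104) = 0, μ(105) = -1, μ(106) = 1, μ(107) = -1, μ(108) = 0, μ(109) = -1, μ(110) = -1, μ(111) = 1, μ(112) = 0, μ(113) = -1, μ(114) = -1, μ(115) = 1, μ(116) = 0, μ(117) = 0, μ(118) = 1, μ(119) = 1, μ(120) = 0, μ(121) = 0, μ(122) = 1, μ(123) = 1, μ(124) = 0, μ(125) = 0, μ(126) = 0, μ(127) = -1, μ(128) = 0, μ(129) = 1, μ(130) = -1, μ(131) = -1, μ(132) = 0, μ(133) = 1, μ(134) = 1, μ(135) = 0, μ(136) = 0, μ(137) = -1, μ(138) = -1, μ(139) = -1, μ(140) = 0, μ(141) = 1. Summing all 141 values: -3. (Mertens function M(x) = Σ_{n ≤ x} μ(n); on average M(x) should be small (PNT ⟺ M(x) = o(x)).)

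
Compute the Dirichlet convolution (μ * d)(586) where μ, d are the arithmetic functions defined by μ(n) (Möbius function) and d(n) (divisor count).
(μ * d)(586) = 1

Divisors of 586: [1, 2, 293, 586]. For each d | 586:
  d = 1: μ(1) · d(586/1) = 1 · 4 = 4
  d = 2: μ(2) · d(586/2) = -1 · 2 = -2
  d = 293: μ(293) · d(586/293) = -1 · 2 = -2
  d = 586: μ(586) · d(586/586) = 1 · 1 = 1
Summing: (μ * d)(586) = 4 + -2 + -2 + 1 = 1.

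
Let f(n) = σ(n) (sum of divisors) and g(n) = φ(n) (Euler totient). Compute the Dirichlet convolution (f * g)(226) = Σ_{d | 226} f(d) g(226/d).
(σ * φ)(226) = 904

Divisors of 226: [1, 2, 113, 226]. For each d | 226:
  d = 1: σ(1) · φ(226/1) = 1 · 112 = 112
  d = 2: σ(2) · φ(226/2) = 3 · 112 = 336
  d = 113: σ(113) · φ(226/113) = 114 · 1 = 114
  d = 226: σ(226) · φ(226/226) = 342 · 1 = 342
Summing: (σ * φ)(226) = 112 + 336 + 114 + 342 = 904.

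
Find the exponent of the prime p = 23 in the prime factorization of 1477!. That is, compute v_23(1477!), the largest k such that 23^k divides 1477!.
v_23(1477!) = 66

Legendre's formula: v_p(n!) = Σ_{k ≥ 1} ⌊n / p^k⌋. For p = 23, n = 1477, the terms are:
  ⌊1477/23^1⌋ = ⌊1477/23⌋ = 64
  ⌊1477/23^2⌋ = ⌊1477/529⌋ = 2
(the next term ⌊1477/23^3⌋ = 0, terminating the sum). Summing: v_23(1477!) = 64 + 2 = 66.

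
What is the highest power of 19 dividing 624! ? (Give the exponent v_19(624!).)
v_19(624!) = 33

Legendre's formula: v_p(n!) = Σ_{k ≥ 1} ⌊n / p^k⌋. For p = 19, n = 624, the terms are:
  ⌊624/19^1⌋ = ⌊624/19⌋ = 32
  ⌊624/19^2⌋ = ⌊624/361⌋ = 1
(the next term ⌊624/19^3⌋ = 0, terminating the sum). Summing: v_19(624!) = 32 + 1 = 33.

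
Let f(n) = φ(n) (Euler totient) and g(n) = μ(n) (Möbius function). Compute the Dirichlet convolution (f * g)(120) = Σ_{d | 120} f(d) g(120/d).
(φ * μ)(120) = 6

Divisors of 120: [1, 2, 3, 4, 5, 6, 8, 10, 12, 15, 20, 24, 30, 40, 60, 120]. For each d | 120:
  d = 1: φ(1) · μ(120/1) = 1 · 0 = 0
  d = 2: φ(2) · μ(120/2) = 1 · 0 = 0
  d = 3: φ(3) · μ(120/3) = 2 · 0 = 0
  d = 4: φ(4) · μ(120/4) = 2 · -1 = -2
  d = 5: φ(5) · μ(120/5) = 4 · 0 = 0
  d = 6: φ(6) · μ(120/6) = 2 · 0 = 0
  d = 8: φ(8) · μ(120/8) = 4 · 1 = 4
  d = 10: φ(10) · μ(120/10) = 4 · 0 = 0
  d = 12: φ(12) · μ(120/12) = 4 · 1 = 4
  d = 15: φ(15) · μ(120/15) = 8 · 0 = 0
  d = 20: φ(20) · μ(120/20) = 8 · 1 = 8
  d = 24: φ(24) · μ(120/24) = 8 · -1 = -8
  d = 30: φ(30) · μ(120/30) = 8 · 0 = 0
  d = 40: φ(40) · μ(120/40) = 16 · -1 = -16
  d = 60: φ(60) · μ(120/60) = 16 · -1 = -16
  d = 120: φ(120) · μ(120/120) = 32 · 1 = 32
Summing: (φ * μ)(120) = 0 + 0 + 0 + -2 + 0 + 0 + 4 + 0 + 4 + 0 + 8 + -8 + 0 + -16 + -16 + 32 = 6.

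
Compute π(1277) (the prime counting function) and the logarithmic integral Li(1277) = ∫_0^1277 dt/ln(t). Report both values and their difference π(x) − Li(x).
π(1277) = 206;  Li(1277) ≈ 216.99;  π(x) − Li(x) ≈ -10.99.

Direct count of primes ≤ 1277 gives π(1277) = 206. Numerical evaluation of the logarithmic integral gives Li(1277) ≈ 216.99. The difference π(x) − Li(x) ≈ -10.99 is typically negative for small/moderate x (Li(x) overestimates), though Littlewood's theorem shows this sign changes infinitely often.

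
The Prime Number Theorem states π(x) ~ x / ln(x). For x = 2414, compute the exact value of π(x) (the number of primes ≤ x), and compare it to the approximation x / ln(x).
π(2414) = 358;  x/ln(x) ≈ 309.92;  relative error ≈ 13.43%.

Directly count primes up to 2414: π(2414) = 358. The PNT approximation gives 2414/ln(2414) ≈ 2414/7.78904 ≈ 309.92. Relative error (π(x) − x/ln(x)) / π(x) ≈ 13.43%; the approximation is known to undercount slightly (Li(x) is a better estimate).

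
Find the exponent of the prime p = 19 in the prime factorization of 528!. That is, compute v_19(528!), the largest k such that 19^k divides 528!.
v_19(528!) = 28

Legendre's formula: v_p(n!) = Σ_{k ≥ 1} ⌊n / p^k⌋. For p = 19, n = 528, the terms are:
  ⌊528/19^1⌋ = ⌊528/19⌋ = 27
  ⌊528/19^2⌋ = ⌊528/361⌋ = 1
(the next term ⌊528/19^3⌋ = 0, terminating the sum). Summing: v_19(528!) = 27 + 1 = 28.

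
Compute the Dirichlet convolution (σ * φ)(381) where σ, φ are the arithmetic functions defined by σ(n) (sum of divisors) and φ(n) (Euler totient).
(σ * φ)(381) = 1524

Divisors of 381: [1, 3, 127, 381]. For each d | 381:
  d = 1: σ(1) · φ(381/1) = 1 · 252 = 252
  d = 3: σ(3) · φ(381/3) = 4 · 126 = 504
  d = 127: σ(127) · φ(381/127) = 128 · 2 = 256
  d = 381: σ(381) · φ(381/381) = 512 · 1 = 512
Summing: (σ * φ)(381) = 252 + 504 + 256 + 512 = 1524.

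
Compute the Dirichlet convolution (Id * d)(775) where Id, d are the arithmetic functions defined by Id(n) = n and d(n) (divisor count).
(Id * d)(775) = 1254

Divisors of 775: [1, 5, 25, 31, 155, 775]. For each d | 775:
  d = 1: Id(1) · d(775/1) = 1 · 6 = 6
  d = 5: Id(5) · d(775/5) = 5 · 4 = 20
  d = 25: Id(25) · d(775/25) = 25 · 2 = 50
  d = 31: Id(31) · d(775/31) = 31 · 3 = 93
  d = 155: Id(155) · d(775/155) = 155 · 2 = 310
  d = 775: Id(775) · d(775/775) = 775 · 1 = 775
Summing: (Id * d)(775) = 6 + 20 + 50 + 93 + 310 + 775 = 1254.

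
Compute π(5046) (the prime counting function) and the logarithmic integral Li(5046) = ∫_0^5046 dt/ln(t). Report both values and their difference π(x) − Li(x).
π(5046) = 675;  Li(5046) ≈ 689.68;  π(x) − Li(x) ≈ -14.68.

Direct count of primes ≤ 5046 gives π(5046) = 675. Numerical evaluation of the logarithmic integral gives Li(5046) ≈ 689.68. The difference π(x) − Li(x) ≈ -14.68 is typically negative for small/moderate x (Li(x) overestimates), though Littlewood's theorem shows this sign changes infinitely often.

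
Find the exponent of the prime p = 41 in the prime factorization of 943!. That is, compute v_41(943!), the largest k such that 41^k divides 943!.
v_41(943!) = 23

Legendre's formula: v_p(n!) = Σ_{k ≥ 1} ⌊n / p^k⌋. For p = 41, n = 943, the terms are:
  ⌊943/41^1⌋ = ⌊943/41⌋ = 23
(the next term ⌊943/41^2⌋ = 0, terminating the sum). Summing: v_41(943!) = 23 = 23.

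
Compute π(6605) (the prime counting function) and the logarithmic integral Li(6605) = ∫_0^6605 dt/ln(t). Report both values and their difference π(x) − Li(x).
π(6605) = 853;  Li(6605) ≈ 869.57;  π(x) − Li(x) ≈ -16.57.

Direct count of primes ≤ 6605 gives π(6605) = 853. Numerical evaluation of the logarithmic integral gives Li(6605) ≈ 869.57. The difference π(x) − Li(x) ≈ -16.57 is typically negative for small/moderate x (Li(x) overestimates), though Littlewood's theorem shows this sign changes infinitely often.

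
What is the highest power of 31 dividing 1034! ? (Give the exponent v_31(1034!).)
v_31(1034!) = 34

Legendre's formula: v_p(n!) = Σ_{k ≥ 1} ⌊n / p^k⌋. For p = 31, n = 1034, the terms are:
  ⌊1034/31^1⌋ = ⌊1034/31⌋ = 33
  ⌊1034/31^2⌋ = ⌊1034/961⌋ = 1
(the next term ⌊1034/31^3⌋ = 0, terminating the sum). Summing: v_31(1034!) = 33 + 1 = 34.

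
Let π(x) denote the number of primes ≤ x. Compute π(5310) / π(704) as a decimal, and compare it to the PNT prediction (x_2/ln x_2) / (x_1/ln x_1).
π(5310)/π(704) = 704/126 ≈ 5.5873;  PNT prediction ≈ 5.7658.

π(704) = 126 and π(5310) = 704, so π(5310)/π(704) ≈ 5.5873. The PNT-predicted ratio is (5310/ln(5310)) / (704/ln(704)) ≈ 5.7658. The two agree to within a few percent, as expected.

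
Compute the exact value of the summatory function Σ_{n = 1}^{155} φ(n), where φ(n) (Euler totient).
Σ_{n ≤ 155} φ(n) = 7356

Compute φ(n) for each 1 ≤ n ≤ 155: φ(1) = 1, φ(2) = 1, φ(3) = 2, φ(4) = 2, φ(5) = 4, φ(6) = 2, φ(7) = 6, φ(8) = 4, φ(9) = 6, φ(10) = 4, φ(11) = 10, φ(12) = 4, φ(13) = 12, φ(14) = 6, φ(15) = 8, φ(16) = 8, φ(17) = 16, φ(18) = 6, φ(19) = 18, φ(20) = 8, φ(21) = 12, φ(22) = 10, φ(23) = 22, φ(24) = 8, φ(25) = 20, φ(26) = 12, φ(27) = 18, φ(28) = 12, φ(29) = 28, φ(30) = 8, φ(31) = 30, φ(32) = 16, φ(33) = 20, φ(34) = 16, φ(35) = 24, φ(36) = 12, φ(37) = 36, φ(38) = 18, φ(39) = 24, φ(40) = 16, φ(41) = 40, φ(42) = 12, φ(43) = 42, φ(44) = 20, φ(45) = 24, φ(46) = 22, φ(47) = 46, φ(48) = 16, φ(49) = 42, φ(50) = 20, φ(51) = 32, φ(52) = 24, φ(53) = 52, φ(54) = 18, φ(55) = 40, φ(56) = 24, φ(57) = 36, φ(58) = 28, φ(59) = 58, φ(60) = 16, φ(61) = 60, φ(62) = 30, φ(63) = 36, φ(64) = 32, φ(65) = 48, φ(66) = 20, φ(67) = 66, φ(68) = 32, φ(69) = 44, φ(70) = 24, φ(71) = 70, φ(72) = 24, φ(73) = 72, φ(74) = 36, φ(75) = 40, φ(76) = 36, φ(77) = 60, φ(78) = 24, φ(79) = 78, φ(80) = 32, φ(81) = 54, φ(82) = 40, φ(83) = 82, φ(84) = 24, φ(85) = 64, φ(86) = 42, φ(87) = 56, φ(88) = 40, φ(89) = 88, φ(90) = 24, φ(91) = 72, φ(92) = 44, φ(93) = 60, φ(94) = 46, φ(95) = 72, φ(96) = 32, φ(97) = 96, φ(98) = 42, φ(99) = 60, φ(100) = 40, φ(101) = 100, φ(102) = 32, φ(103) = 102, φ(104) = 48, φ(105) = 48, φ(106) = 52, φ(107) = 106, φ(108) = 36, φ(109) = 108, φ(110) = 40, φ(111) = 72, φ(112) = 48, φ(113) = 112, φ(114) = 36, φ(115) = 88, φ(116) = 56, φ(117) = 72, φ(118) = 58, φ(119) = 96, φ(120) = 32, φ(121) = 110, φ(122) = 60, φ(123) = 80, φ(124) = 60, φ(125) = 100, φ(126) = 36, φ(127) = 126, φ(128) = 64, φ(129) = 84, φ(130) = 48, φ(131) = 130, φ(132) = 40, φ(133) = 108, φ(134) = 66, φ(135) = 72, φ(136) = 64, φ(137) = 136, φ(138) = 44, φ(139) = 138, φ(140) = 48, φ(141) = 92, φ(142) = 70, φ(143) = 120, φ(144) = 48, φ(145) = 112, φ(146) = 72, φ(147) = 84, φ(148) = 72, φ(149) = 148, φ(150) = 40, φ(151) = 150, φ(152) = 72, φ(153) = 96, φ(154) = 60, φ(155) = 120. Summing all 155 values: 7356. (Average order: Σ_{n ≤ x} φ(n) ~ (3/π²) x². For x = 155, (3/π²)·155² ≈ 7302.72.)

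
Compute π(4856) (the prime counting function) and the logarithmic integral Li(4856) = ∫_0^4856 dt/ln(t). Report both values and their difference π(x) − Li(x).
π(4856) = 650;  Li(4856) ≈ 667.34;  π(x) − Li(x) ≈ -17.34.

Direct count of primes ≤ 4856 gives π(4856) = 650. Numerical evaluation of the logarithmic integral gives Li(4856) ≈ 667.34. The difference π(x) − Li(x) ≈ -17.34 is typically negative for small/moderate x (Li(x) overestimates), though Littlewood's theorem shows this sign changes infinitely often.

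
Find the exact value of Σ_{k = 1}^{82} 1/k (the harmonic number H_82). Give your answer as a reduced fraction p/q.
H_82 = 44139711531918267321142140457772773/8845597978580177157715301537899200

Direct summation: H_82 = 1 + 1/2 + ... + 1/82. The least common denominator is lcm(1, ..., 82) = 97301577764381948734868316916891200; over this denominator the numerator is 97301577764381948734868316916891200 + 48650788882190974367434158458445600 + 32433859254793982911622772305630400 + 24325394441095487183717079229222800 + 19460315552876389746973663383378240 + 16216929627396991455811386152815200 + 13900225394911706962124045273841600 + 12162697220547743591858539614611400 + 10811286418264660970540924101876800 + 9730157776438194873486831691689120 + 8845597978580177157715301537899200 + 8108464813698495727905693076407600 + 7484736751106303748836024378222400 + 6950112697455853481062022636920800 + 6486771850958796582324554461126080 + 6081348610273871795929269807305700 + 5723622221434232278521665700993600 + 5405643209132330485270462050938400 + 5121135671809576249203595627204800 + 4865078888219097436743415845844560 + 4633408464970568987374681757947200 + 4422798989290088578857650768949600 + 4230503381060084727602970300734400 + 4054232406849247863952846538203800 + 3892063110575277949394732676675648 + 3742368375553151874418012189111200 + 3603762139421553656846974700625600 + 3475056348727926740531011318460400 + 3355226819461446508098907479892800 + 3243385925479398291162277230563040 + 3138760573044578991447365061835200 + 3040674305136935897964634903652850 + 2948532659526725719238433845966400 + 2861811110717116139260832850496800 + 2780045078982341392424809054768320 + 2702821604566165242635231025469200 + 2629772372010322938780224781537600 + 2560567835904788124601797813602400 + 2494912250368767916278674792740800 + 2432539444109548718371707922922280 + 2373209213765413383777276022363200 + 2316704232485284493687340878973600 + 2262827389869347644996937602718400 + 2211399494645044289428825384474800 + 2162257283652932194108184820375360 + 2115251690530042363801485150367200 + 2070246335412381887975921636529600 + 2027116203424623931976423269101900 + 1985746484987386708874863610548800 + 1946031555287638974697366338337824 + 1907874073811410759507221900331200 + 1871184187776575937209006094555600 + 1835878825743055636506949375790400 + 1801881069710776828423487350312800 + 1769119595716035431543060307579840 + 1737528174363963370265505659230200 + 1707045223936525416401198542401600 + 1677613409730723254049453739946400 + 1649179284142066927709632490116800 + 1621692962739699145581138615281520 + 1595107832202982766145382244539200 + 1569380286522289495723682530917600 + 1544469488323522995791560585982400 + 1520337152568467948982317451826425 + 1496947350221260749767204875644480 + 1474266329763362859619216922983200 + 1452262354692267891565198759953600 + 1430905555358558069630416425248400 + 1410167793686694909200990100244800 + 1390022539491170696212404527384160 + 1370444757244816179364342491787200 + 1351410802283082621317615512734600 + 1332898325539478749792716670094400 + 1314886186005161469390112390768800 + 1297354370191759316464910892225216 + 1280283917952394062300898906801200 + 1263656854082882451102185933985600 + 1247456125184383958139337396370400 + 1231665541321290490314788821732800 + 1216269722054774359185853961461140 + 1201254046473851218948991566875200 + 1186604606882706691888638011181600 = 485536826851100940532563545035500503, so H_82 = 485536826851100940532563545035500503/97301577764381948734868316916891200; reducing by gcd(485536826851100940532563545035500503, 97301577764381948734868316916891200) = 11 gives 44139711531918267321142140457772773/8845597978580177157715301537899200 ≈ 4.99002. (The PNT-adjacent estimate ln(82) + γ ≈ 4.98393 matches within O(1/n).)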